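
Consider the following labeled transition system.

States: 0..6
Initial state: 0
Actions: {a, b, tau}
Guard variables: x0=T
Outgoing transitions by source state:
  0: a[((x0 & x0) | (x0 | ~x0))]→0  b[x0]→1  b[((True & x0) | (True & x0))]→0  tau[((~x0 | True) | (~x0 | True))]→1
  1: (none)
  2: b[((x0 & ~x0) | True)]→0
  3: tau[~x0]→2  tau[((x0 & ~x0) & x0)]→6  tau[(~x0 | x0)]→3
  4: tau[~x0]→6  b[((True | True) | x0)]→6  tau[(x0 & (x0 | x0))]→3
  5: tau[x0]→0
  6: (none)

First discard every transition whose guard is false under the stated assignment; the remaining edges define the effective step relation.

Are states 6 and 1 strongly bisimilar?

Refine partition for ~:
  P[0] = {{0,1,2,3,4,5,6}}
  P[1] = {{0},{1,6},{2},{3,5},{4}}
  P[2] = {{0},{1,6},{2},{3},{4},{5}}
Fixed point at round 3; 6 class(es).
6∈{1,6}, 1∈{1,6}

Answer: BISIMILAR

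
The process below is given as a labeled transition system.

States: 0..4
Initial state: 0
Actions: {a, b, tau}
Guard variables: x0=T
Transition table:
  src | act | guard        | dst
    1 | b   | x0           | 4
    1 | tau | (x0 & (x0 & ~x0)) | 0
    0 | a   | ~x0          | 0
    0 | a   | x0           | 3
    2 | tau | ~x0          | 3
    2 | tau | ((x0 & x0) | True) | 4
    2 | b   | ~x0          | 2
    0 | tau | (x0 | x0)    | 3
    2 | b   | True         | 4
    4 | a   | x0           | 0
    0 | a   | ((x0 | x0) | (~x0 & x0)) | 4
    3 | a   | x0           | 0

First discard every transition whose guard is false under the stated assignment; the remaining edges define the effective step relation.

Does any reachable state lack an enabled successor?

Answer: DEADLOCK-FREE

Trace:
R = {0,3,4}
  0: a→3  a→4  tau→3  [3 out]
  3: a→0  [1 out]
  4: a→0  [1 out]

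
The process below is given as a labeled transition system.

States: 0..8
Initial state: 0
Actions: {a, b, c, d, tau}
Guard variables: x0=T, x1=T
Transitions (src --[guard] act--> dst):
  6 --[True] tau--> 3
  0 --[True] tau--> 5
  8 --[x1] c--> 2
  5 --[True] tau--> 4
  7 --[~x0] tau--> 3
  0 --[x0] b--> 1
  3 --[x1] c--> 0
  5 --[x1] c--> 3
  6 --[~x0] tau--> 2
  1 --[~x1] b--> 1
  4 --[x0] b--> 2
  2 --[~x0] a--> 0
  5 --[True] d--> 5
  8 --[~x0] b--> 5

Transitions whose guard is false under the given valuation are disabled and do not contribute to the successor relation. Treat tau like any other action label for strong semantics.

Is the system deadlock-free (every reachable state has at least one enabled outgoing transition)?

Answer: DEADLOCK at state 1

Analysis:
Reach set: {0,1,2,3,4,5}
  0: b→1  tau→5  [deg 2]
  1: ∅  [STUCK]
  2: ∅  [STUCK]
  3: c→0  [deg 1]
  4: b→2  [deg 1]
  5: c→3  d→5  tau→4  [deg 3]
Path to 1: b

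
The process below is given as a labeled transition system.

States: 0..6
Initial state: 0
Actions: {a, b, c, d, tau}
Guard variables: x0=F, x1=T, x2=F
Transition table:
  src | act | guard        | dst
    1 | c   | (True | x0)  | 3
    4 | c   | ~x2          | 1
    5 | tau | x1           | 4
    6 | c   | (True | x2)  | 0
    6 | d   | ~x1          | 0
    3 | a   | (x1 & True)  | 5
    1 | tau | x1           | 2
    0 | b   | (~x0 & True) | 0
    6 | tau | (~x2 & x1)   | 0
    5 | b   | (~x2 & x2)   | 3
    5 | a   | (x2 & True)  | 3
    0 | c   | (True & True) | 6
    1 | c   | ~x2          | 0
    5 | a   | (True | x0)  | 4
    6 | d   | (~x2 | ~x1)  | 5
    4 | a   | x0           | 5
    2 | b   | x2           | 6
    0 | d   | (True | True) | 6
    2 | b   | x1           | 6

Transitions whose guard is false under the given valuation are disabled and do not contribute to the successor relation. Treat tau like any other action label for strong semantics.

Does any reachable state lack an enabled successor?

Answer: DEADLOCK-FREE

Working:
Reach set: {0,1,2,3,4,5,6}
  0: b→0  c→6  d→6  [3 out]
  1: c→0  c→3  tau→2  [3 out]
  2: b→6  [1 out]
  3: a→5  [1 out]
  4: c→1  [1 out]
  5: a→4  tau→4  [2 out]
  6: c→0  d→5  tau→0  [3 out]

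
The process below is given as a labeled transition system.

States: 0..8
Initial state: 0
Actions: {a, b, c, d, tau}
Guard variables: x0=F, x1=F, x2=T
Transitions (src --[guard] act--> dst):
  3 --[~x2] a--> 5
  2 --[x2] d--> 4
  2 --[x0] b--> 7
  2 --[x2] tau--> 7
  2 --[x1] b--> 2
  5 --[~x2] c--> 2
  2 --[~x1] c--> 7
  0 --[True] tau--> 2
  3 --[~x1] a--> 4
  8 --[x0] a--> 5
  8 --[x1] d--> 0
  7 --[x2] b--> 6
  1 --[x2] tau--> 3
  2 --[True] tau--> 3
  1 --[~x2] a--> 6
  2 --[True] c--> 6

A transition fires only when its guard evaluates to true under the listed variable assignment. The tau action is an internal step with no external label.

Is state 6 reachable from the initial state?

After dropping false guards: 9 live edges.
L0 = {0}
L1 = {2}  total {0,2}
L2 = {3,4,6,7}  total {0,2,3,4,6,7}
Reachable = {0,2,3,4,6,7}
trace reaching 6: tau·c

Answer: REACHABLE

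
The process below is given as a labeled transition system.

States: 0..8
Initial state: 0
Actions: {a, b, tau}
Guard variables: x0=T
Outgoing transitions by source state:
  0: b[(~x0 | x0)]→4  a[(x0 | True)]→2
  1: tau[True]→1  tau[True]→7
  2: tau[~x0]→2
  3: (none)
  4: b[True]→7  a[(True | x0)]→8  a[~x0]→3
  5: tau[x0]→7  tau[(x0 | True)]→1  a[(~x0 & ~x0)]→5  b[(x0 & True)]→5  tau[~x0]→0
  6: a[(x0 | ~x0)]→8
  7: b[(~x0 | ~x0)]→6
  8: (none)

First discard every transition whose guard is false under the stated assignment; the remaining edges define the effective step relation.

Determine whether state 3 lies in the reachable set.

After dropping false guards: 10 live edges.
Layer 0: {0}
Layer 1: {2,4}  cumulative {0,2,4}
Layer 2: {7,8}  cumulative {0,2,4,7,8}
R = {0,2,4,7,8}

Answer: UNREACHABLE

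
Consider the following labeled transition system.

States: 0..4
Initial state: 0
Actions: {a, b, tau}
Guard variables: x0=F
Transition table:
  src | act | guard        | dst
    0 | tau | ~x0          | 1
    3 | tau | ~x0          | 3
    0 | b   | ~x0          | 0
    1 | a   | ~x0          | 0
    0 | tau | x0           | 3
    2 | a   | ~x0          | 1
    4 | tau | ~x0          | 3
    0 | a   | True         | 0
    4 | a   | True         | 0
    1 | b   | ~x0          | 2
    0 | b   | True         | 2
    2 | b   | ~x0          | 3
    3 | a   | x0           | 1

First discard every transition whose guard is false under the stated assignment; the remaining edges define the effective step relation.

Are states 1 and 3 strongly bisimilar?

Compute ~ classes (split until stable):
  P[0] = {{0,1,2,3,4}}
  P[1] = {{0},{1,2},{3},{4}}
  P[2] = {{0},{1},{2},{3},{4}}
5 equivalence class(es) (converged in 3)
[1]={1}  [3]={3}

Answer: NOT BISIMILAR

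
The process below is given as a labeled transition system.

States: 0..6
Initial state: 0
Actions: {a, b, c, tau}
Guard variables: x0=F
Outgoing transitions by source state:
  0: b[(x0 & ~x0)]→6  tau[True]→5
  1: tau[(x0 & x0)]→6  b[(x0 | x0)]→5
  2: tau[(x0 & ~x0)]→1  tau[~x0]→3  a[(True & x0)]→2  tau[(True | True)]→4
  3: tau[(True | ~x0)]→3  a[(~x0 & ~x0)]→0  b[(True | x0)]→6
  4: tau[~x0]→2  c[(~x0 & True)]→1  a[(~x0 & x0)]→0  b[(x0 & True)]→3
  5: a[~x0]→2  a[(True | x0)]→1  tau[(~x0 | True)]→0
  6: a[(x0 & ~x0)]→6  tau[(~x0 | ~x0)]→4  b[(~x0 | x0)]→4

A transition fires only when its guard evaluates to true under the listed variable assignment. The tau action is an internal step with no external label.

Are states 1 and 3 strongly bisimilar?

Bisimulation quotient by refinement:
  π0 = {{0,1,2,3,4,5,6}}
  π1 = {{0,2},{1},{3},{4},{5},{6}}
  π2 = {{0},{1},{2},{3},{4},{5},{6}}
7 equivalence class(es) (converged in 3)
1∈{1}, 3∈{3}

Answer: NOT BISIMILAR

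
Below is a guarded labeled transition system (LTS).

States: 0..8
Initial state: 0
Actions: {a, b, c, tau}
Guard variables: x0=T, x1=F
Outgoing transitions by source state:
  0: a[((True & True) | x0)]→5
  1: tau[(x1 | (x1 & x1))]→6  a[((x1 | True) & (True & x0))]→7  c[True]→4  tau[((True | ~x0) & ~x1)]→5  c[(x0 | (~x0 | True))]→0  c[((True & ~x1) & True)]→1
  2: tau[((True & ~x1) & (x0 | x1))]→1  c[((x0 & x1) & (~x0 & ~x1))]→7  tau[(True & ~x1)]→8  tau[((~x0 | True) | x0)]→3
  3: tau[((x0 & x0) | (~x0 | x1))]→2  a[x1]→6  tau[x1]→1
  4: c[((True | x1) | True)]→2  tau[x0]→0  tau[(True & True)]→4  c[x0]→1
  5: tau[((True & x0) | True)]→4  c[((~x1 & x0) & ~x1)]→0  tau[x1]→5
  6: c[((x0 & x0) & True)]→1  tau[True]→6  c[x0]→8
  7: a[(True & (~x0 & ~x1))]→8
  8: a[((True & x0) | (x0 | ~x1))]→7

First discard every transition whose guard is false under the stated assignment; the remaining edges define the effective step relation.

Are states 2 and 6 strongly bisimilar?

Answer: NOT BISIMILAR

Analysis:
Refine partition for ~:
  P[0] = {{0,1,2,3,4,5,6,7,8}}
  P[1] = {{0,8},{1},{2,3},{4,5,6},{7}}
  P[2] = {{0},{1},{2},{3},{4},{5},{6},{7},{8}}
stable after 3 split(s): 9 block(s)
class of 2: {2}; class of 6: {6}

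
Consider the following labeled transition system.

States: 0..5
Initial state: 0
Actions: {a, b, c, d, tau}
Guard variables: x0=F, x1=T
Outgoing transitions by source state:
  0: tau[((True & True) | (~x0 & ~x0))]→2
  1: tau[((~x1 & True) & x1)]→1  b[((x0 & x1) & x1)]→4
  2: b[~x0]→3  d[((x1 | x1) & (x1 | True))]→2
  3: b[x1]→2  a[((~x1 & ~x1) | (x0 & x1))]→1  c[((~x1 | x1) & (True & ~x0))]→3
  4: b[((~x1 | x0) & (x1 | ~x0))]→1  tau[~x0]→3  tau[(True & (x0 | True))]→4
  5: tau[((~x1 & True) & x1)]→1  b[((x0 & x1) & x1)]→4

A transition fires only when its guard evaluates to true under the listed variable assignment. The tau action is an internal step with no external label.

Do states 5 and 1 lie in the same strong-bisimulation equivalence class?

Compute ~ classes (split until stable):
  round 0: {{0,1,2,3,4,5}}
  round 1: {{0,4},{1,5},{2},{3}}
  round 2: {{0},{1,5},{2},{3},{4}}
stable after 3 split(s): 5 block(s)
class of 5: {1,5}; class of 1: {1,5}

Answer: BISIMILAR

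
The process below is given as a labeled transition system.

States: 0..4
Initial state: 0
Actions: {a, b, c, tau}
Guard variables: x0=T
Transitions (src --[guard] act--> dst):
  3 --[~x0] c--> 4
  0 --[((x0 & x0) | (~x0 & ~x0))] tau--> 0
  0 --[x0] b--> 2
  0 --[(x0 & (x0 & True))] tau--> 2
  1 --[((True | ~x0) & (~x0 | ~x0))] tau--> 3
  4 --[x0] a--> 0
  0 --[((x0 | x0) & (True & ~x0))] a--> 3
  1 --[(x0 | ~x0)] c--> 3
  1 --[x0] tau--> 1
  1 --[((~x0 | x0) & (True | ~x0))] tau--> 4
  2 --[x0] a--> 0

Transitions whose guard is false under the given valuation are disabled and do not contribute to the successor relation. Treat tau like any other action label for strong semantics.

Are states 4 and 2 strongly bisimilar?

Answer: BISIMILAR

Working:
Compute ~ classes (split until stable):
  round 0: {{0,1,2,3,4}}
  round 1: {{0},{1},{2,4},{3}}
4 equivalence class(es) (converged in 2)
[4]={2,4}  [2]={2,4}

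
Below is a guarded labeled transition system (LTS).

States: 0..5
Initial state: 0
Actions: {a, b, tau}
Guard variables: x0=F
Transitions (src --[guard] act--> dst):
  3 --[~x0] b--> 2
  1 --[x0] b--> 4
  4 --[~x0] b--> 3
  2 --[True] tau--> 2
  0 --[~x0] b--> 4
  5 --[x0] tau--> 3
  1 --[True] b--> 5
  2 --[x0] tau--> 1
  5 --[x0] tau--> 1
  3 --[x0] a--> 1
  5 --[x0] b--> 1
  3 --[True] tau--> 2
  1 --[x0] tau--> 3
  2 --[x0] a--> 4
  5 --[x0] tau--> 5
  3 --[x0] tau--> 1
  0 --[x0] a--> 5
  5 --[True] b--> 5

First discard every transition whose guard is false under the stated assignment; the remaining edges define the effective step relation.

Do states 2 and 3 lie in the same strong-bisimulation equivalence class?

Bisimulation quotient by refinement:
  P[0] = {{0,1,2,3,4,5}}
  P[1] = {{0,1,4,5},{2},{3}}
  P[2] = {{0,1,5},{2},{3},{4}}
  P[3] = {{0},{1,5},{2},{3},{4}}
stable after 4 split(s): 5 block(s)
class of 2: {2}; class of 3: {3}

Answer: NOT BISIMILAR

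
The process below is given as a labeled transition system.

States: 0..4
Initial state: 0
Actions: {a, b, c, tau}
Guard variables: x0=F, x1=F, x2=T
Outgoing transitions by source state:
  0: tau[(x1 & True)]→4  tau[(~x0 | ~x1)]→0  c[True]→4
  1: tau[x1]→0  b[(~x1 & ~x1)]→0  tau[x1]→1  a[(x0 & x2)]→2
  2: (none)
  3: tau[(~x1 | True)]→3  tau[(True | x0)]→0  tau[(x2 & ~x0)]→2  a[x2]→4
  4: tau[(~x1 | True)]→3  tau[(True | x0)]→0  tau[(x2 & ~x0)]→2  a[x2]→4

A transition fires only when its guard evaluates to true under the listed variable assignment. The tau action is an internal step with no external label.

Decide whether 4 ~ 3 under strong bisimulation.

Bisimulation quotient by refinement:
  P[0] = {{0,1,2,3,4}}
  P[1] = {{0},{1},{2},{3,4}}
4 equivalence class(es) (converged in 2)
4∈{3,4}, 3∈{3,4}

Answer: BISIMILAR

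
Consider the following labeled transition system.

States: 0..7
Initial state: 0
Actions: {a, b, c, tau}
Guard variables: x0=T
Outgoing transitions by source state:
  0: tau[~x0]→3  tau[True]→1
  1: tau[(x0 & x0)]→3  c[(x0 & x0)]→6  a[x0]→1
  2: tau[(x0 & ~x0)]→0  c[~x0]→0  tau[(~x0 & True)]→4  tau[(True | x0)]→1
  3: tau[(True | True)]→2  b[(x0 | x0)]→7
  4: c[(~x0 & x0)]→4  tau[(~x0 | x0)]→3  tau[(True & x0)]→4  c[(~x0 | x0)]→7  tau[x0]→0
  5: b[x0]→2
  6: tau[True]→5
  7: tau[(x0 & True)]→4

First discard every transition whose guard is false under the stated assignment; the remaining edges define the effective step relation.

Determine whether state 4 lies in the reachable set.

Guard filter leaves 14 enabled edge(s).
depth 0: {0}
depth 1: {1}  cumulative {0,1}
depth 2: {3,6}  cumulative {0,1,3,6}
depth 3: {2,5,7}  cumulative {0,1,2,3,5,6,7}
depth 4: {4}  cumulative {0,1,2,3,4,5,6,7}
R = {0,1,2,3,4,5,6,7}
trace reaching 4: tau·tau·b·tau

Answer: REACHABLE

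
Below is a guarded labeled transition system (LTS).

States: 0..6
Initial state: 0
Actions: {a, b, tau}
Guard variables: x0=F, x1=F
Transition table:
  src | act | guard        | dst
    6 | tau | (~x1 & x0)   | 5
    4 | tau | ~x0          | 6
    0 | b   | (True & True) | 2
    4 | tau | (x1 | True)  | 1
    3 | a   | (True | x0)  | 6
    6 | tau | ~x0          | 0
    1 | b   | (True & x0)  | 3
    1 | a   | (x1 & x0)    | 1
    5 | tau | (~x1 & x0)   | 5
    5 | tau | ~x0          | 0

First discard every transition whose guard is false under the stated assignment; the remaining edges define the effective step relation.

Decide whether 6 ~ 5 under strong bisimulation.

Refine partition for ~:
  round 0: {{0,1,2,3,4,5,6}}
  round 1: {{0},{1,2},{3},{4,5,6}}
  round 2: {{0},{1,2},{3},{4},{5,6}}
Fixed point at round 3; 5 class(es).
6∈{5,6}, 5∈{5,6}

Answer: BISIMILAR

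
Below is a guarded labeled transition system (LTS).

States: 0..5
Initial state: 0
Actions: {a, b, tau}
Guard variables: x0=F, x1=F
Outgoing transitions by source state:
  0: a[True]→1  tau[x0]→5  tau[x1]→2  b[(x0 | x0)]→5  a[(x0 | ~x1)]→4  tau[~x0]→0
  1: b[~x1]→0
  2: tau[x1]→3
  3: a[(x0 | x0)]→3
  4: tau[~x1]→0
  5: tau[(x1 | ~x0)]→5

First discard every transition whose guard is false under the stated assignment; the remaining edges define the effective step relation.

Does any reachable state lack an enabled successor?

R = {0,1,4}
  0: a→1  a→4  tau→0  [3 out]
  1: b→0  [1 out]
  4: tau→0  [1 out]

Answer: DEADLOCK-FREE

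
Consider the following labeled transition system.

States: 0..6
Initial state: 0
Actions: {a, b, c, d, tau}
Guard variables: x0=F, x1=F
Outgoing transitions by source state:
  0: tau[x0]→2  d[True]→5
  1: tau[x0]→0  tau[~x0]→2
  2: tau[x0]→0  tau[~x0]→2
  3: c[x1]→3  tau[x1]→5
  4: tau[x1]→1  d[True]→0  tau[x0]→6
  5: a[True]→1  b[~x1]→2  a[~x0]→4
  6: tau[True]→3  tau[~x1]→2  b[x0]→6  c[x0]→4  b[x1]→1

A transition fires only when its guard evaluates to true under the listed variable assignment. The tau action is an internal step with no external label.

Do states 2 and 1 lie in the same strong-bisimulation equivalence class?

Answer: BISIMILAR

Trace:
Bisimulation quotient by refinement:
  π0 = {{0,1,2,3,4,5,6}}
  π1 = {{0,4},{1,2,6},{3},{5}}
  π2 = {{0},{1,2},{3},{4},{5},{6}}
6 equivalence class(es) (converged in 3)
2∈{1,2}, 1∈{1,2}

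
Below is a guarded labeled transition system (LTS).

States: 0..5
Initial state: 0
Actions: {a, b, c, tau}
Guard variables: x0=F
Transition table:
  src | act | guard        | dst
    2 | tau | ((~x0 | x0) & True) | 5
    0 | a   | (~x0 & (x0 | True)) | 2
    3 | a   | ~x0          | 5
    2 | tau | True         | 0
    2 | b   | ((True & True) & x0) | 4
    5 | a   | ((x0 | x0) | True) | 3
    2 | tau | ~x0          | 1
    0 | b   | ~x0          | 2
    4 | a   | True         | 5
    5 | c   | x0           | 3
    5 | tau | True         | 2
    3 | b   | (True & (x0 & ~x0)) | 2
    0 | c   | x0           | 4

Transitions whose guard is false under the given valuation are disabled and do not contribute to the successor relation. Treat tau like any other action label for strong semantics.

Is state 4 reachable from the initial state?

Answer: UNREACHABLE

Analysis:
After dropping false guards: 9 live edges.
Layer 0: {0}
Layer 1: {2}  now seen {0,2}
Layer 2: {1,5}  now seen {0,1,2,5}
Layer 3: {3}  now seen {0,1,2,3,5}
Reachable = {0,1,2,3,5}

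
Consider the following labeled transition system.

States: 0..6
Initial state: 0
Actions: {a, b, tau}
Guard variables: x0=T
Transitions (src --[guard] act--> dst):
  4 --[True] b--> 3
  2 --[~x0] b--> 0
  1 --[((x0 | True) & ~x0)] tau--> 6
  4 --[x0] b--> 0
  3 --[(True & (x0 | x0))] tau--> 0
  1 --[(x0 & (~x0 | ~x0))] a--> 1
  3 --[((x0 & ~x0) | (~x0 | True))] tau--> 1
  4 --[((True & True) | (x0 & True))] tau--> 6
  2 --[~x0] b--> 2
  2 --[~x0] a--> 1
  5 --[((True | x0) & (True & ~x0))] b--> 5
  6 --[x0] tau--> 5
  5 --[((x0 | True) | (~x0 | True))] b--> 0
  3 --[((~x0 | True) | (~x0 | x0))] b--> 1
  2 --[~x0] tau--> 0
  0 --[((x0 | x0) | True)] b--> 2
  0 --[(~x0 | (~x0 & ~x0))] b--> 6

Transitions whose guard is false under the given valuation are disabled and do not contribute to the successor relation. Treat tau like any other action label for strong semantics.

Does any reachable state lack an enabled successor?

R = {0,2}
  0: b→2  [1 exit(s)]
  2: ∅  [deadlock]
trace reaching 2: b

Answer: DEADLOCK at state 2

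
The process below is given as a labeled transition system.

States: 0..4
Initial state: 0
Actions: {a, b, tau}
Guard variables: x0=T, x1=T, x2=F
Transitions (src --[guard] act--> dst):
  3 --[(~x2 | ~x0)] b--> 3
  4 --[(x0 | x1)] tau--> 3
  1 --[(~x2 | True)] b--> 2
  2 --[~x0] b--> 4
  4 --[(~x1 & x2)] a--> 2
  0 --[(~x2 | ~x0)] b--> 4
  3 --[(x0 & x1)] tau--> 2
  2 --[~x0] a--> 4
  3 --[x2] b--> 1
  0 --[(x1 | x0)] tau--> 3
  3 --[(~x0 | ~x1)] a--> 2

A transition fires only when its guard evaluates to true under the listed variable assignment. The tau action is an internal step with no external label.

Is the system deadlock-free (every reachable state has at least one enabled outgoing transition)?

R = {0,2,3,4}
  0: b→4  tau→3  [2 out]
  2: ∅  [deadlock]
  3: b→3  tau→2  [2 out]
  4: tau→3  [1 out]
Path to 2: tau·tau

Answer: DEADLOCK at state 2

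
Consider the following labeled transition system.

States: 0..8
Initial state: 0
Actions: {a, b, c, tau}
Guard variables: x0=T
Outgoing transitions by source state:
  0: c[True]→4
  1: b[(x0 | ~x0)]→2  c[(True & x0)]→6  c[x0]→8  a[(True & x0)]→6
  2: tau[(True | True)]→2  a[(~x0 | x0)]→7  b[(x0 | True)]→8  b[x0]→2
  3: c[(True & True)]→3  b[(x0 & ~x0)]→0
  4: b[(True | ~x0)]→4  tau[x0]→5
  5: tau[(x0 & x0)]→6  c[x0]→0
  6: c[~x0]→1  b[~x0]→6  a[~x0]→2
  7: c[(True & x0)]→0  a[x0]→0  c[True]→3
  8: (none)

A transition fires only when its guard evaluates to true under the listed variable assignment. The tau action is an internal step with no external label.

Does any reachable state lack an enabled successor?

Reach set: {0,4,5,6}
  0: c→4  [deg 1]
  4: b→4  tau→5  [deg 2]
  5: c→0  tau→6  [deg 2]
  6: ∅  [deadlock]
Path to 6: c·tau·tau

Answer: DEADLOCK at state 6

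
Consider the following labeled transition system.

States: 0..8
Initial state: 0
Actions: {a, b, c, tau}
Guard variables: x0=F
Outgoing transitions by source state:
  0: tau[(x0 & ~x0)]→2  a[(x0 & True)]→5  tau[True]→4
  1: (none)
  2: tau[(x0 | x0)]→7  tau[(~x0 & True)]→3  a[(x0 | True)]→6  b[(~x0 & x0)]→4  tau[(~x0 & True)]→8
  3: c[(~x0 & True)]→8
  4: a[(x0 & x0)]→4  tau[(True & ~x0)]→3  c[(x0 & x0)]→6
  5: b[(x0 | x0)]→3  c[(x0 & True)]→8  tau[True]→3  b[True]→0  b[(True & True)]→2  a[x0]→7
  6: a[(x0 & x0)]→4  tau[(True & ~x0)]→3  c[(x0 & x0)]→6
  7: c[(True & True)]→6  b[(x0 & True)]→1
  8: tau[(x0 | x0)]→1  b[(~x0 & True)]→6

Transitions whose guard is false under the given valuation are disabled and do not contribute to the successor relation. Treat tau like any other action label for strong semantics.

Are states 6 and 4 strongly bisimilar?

Answer: BISIMILAR

Trace:
Refine partition for ~:
  round 0: {{0,1,2,3,4,5,6,7,8}}
  round 1: {{0,4,6},{1},{2},{3,7},{5},{8}}
  round 2: {{0},{1},{2},{3},{4,6},{5},{7},{8}}
8 equivalence class(es) (converged in 3)
class of 6: {4,6}; class of 4: {4,6}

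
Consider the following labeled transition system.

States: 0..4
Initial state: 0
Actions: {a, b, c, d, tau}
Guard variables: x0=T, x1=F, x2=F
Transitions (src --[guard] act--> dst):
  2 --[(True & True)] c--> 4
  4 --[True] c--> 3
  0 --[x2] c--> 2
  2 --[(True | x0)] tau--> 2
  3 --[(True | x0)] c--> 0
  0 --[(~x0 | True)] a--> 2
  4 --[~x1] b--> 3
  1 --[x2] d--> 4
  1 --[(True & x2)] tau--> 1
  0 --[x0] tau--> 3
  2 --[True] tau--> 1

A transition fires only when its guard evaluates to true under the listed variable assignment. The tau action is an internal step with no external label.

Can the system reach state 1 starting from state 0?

After dropping false guards: 8 live edges.
Layer 0: {0}
Layer 1: {2,3}  now seen {0,2,3}
Layer 2: {1,4}  now seen {0,1,2,3,4}
Reach set: {0,1,2,3,4}
Path to 1: a·tau

Answer: REACHABLE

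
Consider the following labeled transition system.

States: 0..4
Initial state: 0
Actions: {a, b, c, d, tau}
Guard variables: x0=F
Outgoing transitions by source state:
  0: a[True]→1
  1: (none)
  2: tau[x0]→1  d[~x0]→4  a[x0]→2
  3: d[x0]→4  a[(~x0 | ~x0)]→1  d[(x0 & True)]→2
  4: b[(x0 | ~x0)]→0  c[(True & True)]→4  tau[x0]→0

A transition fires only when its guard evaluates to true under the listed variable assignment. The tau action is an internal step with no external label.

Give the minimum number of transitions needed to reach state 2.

BFS to 2:
  L0 = {0}
  L1 = {1}
2 never appears.

Answer: UNREACHABLE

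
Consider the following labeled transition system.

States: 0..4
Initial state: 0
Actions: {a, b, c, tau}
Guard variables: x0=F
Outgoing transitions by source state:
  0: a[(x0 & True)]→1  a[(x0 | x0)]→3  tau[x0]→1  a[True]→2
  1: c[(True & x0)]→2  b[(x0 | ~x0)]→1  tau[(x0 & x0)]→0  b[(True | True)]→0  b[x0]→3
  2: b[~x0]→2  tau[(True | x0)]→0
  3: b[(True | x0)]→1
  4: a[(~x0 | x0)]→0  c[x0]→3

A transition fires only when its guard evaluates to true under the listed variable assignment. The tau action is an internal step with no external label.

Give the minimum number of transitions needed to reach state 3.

Answer: UNREACHABLE

Analysis:
BFS to 3:
  Layer 0: {0}
  Layer 1: {2}
3 never appears.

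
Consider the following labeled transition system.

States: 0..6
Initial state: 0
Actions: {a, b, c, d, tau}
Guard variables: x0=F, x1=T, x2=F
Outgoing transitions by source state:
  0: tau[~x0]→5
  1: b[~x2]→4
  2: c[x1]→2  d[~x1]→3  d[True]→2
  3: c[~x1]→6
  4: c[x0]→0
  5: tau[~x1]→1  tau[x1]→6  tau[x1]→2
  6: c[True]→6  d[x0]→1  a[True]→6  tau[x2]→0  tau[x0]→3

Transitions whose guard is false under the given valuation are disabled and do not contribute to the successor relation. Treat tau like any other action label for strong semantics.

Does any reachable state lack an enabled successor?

Answer: DEADLOCK-FREE

Working:
Reach set: {0,2,5,6}
  0: tau→5  [1 out]
  2: c→2  d→2  [2 out]
  5: tau→2  tau→6  [2 out]
  6: a→6  c→6  [2 out]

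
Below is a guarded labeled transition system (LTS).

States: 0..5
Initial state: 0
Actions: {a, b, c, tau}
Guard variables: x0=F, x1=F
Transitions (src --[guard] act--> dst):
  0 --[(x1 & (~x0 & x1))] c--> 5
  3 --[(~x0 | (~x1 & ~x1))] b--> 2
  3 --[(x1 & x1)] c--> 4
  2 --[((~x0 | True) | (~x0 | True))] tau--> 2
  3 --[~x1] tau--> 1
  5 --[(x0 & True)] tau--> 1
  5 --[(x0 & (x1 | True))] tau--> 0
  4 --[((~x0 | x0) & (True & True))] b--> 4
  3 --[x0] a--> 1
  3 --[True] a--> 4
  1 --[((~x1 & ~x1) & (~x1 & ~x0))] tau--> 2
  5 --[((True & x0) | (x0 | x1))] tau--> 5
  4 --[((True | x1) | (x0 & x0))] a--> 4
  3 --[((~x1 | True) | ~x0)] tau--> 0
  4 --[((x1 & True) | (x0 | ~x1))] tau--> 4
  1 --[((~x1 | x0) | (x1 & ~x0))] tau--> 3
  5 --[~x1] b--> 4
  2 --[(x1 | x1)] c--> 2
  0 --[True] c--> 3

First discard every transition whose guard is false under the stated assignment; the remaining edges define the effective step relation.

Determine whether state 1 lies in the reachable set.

Answer: REACHABLE

Working:
12 transition(s) survive guard evaluation.
Layer 0: {0}
Layer 1: {3}  now seen {0,3}
Layer 2: {1,2,4}  now seen {0,1,2,3,4}
Reach set: {0,1,2,3,4}
witness 1: c·tau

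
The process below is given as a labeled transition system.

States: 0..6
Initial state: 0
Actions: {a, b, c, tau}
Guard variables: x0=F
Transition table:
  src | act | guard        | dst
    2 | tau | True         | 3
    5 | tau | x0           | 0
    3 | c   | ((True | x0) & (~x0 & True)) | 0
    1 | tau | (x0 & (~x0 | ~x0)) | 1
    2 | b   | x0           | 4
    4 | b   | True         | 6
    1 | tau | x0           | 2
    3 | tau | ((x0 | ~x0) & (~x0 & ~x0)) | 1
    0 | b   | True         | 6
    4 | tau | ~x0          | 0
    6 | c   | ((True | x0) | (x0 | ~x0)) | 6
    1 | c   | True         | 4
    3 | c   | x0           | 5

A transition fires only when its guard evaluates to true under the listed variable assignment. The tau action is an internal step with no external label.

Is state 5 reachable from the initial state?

8 transition(s) survive guard evaluation.
L0 = {0}
L1 = {6}  total {0,6}
R = {0,6}

Answer: UNREACHABLE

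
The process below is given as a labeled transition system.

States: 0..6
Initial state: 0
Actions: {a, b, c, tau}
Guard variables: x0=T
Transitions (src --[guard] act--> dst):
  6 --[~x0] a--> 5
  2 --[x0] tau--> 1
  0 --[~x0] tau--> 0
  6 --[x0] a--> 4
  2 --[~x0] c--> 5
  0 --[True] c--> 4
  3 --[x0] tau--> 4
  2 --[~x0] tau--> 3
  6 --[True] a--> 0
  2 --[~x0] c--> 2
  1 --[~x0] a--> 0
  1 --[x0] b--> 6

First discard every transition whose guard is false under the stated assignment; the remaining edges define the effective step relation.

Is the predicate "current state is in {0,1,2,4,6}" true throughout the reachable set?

Answer: INVARIANT HOLDS

Trace:
Safe = {0,1,2,4,6}
R = {0,4}
  0: safe
  4: safe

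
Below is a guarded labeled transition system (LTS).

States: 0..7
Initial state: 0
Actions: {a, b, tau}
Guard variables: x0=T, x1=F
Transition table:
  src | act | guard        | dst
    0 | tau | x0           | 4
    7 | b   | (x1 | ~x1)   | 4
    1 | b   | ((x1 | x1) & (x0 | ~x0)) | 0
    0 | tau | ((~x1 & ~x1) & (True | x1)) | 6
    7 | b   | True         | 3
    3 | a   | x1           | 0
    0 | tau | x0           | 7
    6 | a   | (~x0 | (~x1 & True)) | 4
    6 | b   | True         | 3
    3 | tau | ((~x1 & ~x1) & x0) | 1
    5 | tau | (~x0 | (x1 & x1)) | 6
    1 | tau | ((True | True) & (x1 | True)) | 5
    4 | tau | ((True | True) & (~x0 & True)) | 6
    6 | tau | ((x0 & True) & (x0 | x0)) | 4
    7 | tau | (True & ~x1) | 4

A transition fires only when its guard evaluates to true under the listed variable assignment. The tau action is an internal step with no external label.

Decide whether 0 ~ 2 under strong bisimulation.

Compute ~ classes (split until stable):
  P[0] = {{0,1,2,3,4,5,6,7}}
  P[1] = {{0,1,3},{2,4,5},{6},{7}}
  P[2] = {{0},{1},{2,4,5},{3},{6},{7}}
6 equivalence class(es) (converged in 3)
class of 0: {0}; class of 2: {2,4,5}

Answer: NOT BISIMILAR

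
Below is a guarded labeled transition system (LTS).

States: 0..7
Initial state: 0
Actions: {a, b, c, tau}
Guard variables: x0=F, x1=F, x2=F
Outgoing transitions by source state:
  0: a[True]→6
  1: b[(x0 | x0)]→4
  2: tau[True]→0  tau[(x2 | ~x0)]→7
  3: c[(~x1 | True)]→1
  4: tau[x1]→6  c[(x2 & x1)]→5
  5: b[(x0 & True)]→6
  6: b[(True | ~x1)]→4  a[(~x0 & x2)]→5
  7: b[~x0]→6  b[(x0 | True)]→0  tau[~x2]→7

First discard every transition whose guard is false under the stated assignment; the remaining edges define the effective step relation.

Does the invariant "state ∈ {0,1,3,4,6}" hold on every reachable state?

Allowed set {0,1,3,4,6}
Reachable = {0,4,6}
  0: safe
  4: safe
  6: safe

Answer: INVARIANT HOLDS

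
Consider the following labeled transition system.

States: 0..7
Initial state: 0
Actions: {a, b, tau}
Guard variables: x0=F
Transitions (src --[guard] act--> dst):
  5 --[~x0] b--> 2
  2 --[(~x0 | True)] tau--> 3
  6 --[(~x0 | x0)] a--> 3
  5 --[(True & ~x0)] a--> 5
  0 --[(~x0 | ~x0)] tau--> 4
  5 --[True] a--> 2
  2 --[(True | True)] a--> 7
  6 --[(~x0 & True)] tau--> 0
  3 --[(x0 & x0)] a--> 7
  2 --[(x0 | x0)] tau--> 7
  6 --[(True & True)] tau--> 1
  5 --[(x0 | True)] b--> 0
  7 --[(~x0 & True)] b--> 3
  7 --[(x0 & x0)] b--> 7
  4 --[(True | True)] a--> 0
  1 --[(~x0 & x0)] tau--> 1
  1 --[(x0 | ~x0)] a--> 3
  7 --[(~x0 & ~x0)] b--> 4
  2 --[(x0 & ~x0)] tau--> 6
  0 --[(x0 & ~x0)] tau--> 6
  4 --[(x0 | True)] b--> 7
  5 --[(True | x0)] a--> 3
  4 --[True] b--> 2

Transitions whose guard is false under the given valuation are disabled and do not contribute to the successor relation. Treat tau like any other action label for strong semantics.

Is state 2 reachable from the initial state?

After dropping false guards: 17 live edges.
depth 0: {0}
depth 1: {4}  cumulative {0,4}
depth 2: {2,7}  cumulative {0,2,4,7}
depth 3: {3}  cumulative {0,2,3,4,7}
Reach set: {0,2,3,4,7}
trace reaching 2: tau·b

Answer: REACHABLE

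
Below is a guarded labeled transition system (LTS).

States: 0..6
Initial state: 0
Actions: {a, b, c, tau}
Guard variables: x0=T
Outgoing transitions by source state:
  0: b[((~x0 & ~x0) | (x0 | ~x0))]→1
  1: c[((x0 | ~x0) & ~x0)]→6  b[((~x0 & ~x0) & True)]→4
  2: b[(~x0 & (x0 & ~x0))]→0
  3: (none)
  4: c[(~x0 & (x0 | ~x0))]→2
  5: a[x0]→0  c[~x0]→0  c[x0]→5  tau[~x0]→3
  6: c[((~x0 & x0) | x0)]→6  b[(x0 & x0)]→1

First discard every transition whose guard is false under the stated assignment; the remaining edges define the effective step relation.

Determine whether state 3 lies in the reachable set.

5 transition(s) survive guard evaluation.
depth 0: {0}
depth 1: {1}  cumulative {0,1}
R = {0,1}

Answer: UNREACHABLE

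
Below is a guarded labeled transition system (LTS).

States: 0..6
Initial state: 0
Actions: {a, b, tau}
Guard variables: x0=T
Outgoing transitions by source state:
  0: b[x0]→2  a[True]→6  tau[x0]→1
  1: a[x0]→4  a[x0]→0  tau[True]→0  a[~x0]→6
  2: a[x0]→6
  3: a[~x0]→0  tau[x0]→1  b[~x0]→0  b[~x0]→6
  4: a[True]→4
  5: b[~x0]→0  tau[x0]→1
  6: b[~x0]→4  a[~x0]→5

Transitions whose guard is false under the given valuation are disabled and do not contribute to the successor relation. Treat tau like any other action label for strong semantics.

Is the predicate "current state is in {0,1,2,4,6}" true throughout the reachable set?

Answer: INVARIANT HOLDS

Trace:
Allowed set {0,1,2,4,6}
Reach set: {0,1,2,4,6}
  0: ok
  1: ok
  2: ok
  4: ok
  6: ok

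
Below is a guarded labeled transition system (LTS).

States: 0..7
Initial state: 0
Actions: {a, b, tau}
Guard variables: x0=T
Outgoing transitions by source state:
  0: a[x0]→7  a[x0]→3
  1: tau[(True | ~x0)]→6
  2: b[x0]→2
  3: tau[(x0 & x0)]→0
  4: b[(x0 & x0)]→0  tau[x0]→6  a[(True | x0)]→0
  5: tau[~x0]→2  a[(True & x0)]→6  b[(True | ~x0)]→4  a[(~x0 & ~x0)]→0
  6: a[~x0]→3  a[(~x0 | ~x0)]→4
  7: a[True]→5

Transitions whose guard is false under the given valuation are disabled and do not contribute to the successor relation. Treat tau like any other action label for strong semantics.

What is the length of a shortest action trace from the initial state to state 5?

Answer: 2

Analysis:
Layered search for 5:
  Layer 0: {0}
  Layer 1: {3,7}
  Layer 2: {5}
depth(5)=2, e.g. a·a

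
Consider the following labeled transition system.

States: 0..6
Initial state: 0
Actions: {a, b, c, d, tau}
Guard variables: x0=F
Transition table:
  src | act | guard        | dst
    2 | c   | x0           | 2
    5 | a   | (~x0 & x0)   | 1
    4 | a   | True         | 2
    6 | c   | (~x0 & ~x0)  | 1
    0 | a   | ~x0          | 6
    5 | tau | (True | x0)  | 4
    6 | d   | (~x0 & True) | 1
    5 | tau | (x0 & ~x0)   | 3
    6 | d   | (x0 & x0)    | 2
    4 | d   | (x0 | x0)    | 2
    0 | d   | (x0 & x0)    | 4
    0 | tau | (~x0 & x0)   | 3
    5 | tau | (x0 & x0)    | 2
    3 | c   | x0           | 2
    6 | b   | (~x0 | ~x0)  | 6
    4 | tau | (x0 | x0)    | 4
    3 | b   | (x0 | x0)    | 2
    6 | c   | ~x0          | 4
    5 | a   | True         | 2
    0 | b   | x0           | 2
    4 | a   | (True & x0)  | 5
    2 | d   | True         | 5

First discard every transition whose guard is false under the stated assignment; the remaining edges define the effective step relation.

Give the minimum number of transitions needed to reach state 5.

Answer: 4

Analysis:
BFS to 5:
  L0 = {0}
  L1 = {6}
  L2 = {1,4}
  L3 = {2}
  L4 = {5}
depth(5)=4, e.g. a·c·a·d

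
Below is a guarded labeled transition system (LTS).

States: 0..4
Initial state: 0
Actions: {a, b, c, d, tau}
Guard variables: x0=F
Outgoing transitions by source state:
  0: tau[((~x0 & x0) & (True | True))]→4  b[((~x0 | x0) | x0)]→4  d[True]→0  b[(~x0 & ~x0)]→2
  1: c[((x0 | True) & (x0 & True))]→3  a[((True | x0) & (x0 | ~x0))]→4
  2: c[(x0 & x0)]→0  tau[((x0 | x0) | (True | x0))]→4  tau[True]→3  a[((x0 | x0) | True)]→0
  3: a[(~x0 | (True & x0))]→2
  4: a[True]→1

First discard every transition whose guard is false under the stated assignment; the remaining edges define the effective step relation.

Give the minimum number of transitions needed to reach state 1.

BFS to 1:
  depth 0: {0}
  depth 1: {2,4}
  depth 2: {1,3}
first hit 1 at d=2 via b·a

Answer: 2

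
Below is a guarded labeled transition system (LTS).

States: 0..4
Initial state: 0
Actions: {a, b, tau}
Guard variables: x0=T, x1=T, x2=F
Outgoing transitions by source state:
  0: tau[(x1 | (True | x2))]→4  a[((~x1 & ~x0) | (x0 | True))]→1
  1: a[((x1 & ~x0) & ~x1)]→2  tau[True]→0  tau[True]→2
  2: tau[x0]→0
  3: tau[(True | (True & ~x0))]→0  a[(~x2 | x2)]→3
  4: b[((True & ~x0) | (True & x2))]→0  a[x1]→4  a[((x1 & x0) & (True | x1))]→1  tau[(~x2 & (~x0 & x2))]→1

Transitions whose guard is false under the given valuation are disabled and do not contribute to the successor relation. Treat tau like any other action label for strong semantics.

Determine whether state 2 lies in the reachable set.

Answer: REACHABLE

Trace:
9 transition(s) survive guard evaluation.
L0 = {0}
L1 = {1,4}  now seen {0,1,4}
L2 = {2}  now seen {0,1,2,4}
Reachable = {0,1,2,4}
trace reaching 2: a·tau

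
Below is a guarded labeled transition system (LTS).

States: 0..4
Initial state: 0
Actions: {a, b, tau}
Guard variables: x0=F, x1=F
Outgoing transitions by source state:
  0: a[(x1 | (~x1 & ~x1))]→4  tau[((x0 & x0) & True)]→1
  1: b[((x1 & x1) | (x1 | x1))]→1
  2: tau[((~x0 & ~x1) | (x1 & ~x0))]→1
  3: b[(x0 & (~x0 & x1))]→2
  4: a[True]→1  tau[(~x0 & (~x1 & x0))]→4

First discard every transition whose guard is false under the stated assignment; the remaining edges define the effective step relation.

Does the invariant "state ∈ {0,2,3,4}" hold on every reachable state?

Answer: INVARIANT VIOLATED at state 1

Working:
Safe = {0,2,3,4}
Reach set: {0,1,4}
  0: safe
  1: outside
  4: safe
reach 1 via a·a — violates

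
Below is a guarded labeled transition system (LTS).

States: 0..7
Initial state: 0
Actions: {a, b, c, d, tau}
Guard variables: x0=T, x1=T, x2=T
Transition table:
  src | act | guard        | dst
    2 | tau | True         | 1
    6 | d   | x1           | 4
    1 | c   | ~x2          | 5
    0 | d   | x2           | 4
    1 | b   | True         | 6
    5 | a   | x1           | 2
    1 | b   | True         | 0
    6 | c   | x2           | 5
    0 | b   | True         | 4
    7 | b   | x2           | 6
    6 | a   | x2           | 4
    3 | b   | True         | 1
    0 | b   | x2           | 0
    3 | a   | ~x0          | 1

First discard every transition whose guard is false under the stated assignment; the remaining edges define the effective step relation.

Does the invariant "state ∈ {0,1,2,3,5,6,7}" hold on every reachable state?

Inv-set: {0,1,2,3,5,6,7}
R = {0,4}
  0: safe
  4: VIOLATES
reach 4 via d — violates

Answer: INVARIANT VIOLATED at state 4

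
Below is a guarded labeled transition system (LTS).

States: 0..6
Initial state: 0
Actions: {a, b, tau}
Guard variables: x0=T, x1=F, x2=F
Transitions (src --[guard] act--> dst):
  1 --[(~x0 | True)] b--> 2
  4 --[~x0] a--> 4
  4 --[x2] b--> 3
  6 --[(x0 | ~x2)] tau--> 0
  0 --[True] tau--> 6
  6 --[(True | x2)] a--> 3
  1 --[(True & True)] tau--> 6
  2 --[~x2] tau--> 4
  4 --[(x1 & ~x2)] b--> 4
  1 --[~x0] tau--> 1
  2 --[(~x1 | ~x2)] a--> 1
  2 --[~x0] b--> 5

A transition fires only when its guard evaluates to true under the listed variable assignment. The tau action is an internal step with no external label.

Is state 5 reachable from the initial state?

After dropping false guards: 7 live edges.
L0 = {0}
L1 = {6}  cumulative {0,6}
L2 = {3}  cumulative {0,3,6}
Reachable = {0,3,6}

Answer: UNREACHABLE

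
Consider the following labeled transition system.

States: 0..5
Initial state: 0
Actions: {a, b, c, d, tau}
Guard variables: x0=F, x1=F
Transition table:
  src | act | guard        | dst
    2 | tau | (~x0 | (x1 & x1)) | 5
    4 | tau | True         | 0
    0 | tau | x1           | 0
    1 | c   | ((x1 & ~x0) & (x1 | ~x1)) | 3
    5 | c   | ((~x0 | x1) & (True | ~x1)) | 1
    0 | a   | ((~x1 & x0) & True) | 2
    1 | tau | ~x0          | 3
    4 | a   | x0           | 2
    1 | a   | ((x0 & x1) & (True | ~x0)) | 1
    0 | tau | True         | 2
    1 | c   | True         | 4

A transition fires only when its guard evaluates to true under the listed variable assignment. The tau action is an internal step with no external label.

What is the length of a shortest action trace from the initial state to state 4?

BFS to 4:
  depth 0: {0}
  depth 1: {2}
  depth 2: {5}
  depth 3: {1}
  depth 4: {3,4}
4 enters at depth 4; path tau·tau·c·c

Answer: 4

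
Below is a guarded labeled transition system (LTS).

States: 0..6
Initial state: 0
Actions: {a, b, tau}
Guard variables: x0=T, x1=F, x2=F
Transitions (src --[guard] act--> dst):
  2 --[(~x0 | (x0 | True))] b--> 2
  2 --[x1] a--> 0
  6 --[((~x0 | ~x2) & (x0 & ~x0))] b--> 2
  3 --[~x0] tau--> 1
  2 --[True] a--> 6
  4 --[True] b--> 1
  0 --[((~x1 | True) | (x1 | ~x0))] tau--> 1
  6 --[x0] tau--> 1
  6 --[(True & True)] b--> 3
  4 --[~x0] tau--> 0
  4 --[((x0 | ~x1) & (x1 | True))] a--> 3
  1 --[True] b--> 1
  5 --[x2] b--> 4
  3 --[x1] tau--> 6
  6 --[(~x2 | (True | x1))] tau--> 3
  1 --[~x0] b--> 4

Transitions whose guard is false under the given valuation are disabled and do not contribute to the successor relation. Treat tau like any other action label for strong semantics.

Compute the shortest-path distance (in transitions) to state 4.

Answer: UNREACHABLE

Trace:
Breadth-first toward 4:
  Layer 0: {0}
  Layer 1: {1}
4 never appears.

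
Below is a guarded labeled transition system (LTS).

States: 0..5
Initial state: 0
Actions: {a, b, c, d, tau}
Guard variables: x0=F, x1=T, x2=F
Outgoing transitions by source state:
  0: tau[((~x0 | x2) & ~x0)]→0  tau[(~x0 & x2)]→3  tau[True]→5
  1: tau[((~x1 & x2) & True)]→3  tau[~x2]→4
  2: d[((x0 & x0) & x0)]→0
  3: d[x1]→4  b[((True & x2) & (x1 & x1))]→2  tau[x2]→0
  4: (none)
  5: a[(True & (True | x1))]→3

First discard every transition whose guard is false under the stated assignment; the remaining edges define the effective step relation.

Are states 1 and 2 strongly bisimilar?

Bisimulation quotient by refinement:
  P[0] = {{0,1,2,3,4,5}}
  P[1] = {{0,1},{2,4},{3},{5}}
  P[2] = {{0},{1},{2,4},{3},{5}}
stable after 3 split(s): 5 block(s)
class of 1: {1}; class of 2: {2,4}

Answer: NOT BISIMILAR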